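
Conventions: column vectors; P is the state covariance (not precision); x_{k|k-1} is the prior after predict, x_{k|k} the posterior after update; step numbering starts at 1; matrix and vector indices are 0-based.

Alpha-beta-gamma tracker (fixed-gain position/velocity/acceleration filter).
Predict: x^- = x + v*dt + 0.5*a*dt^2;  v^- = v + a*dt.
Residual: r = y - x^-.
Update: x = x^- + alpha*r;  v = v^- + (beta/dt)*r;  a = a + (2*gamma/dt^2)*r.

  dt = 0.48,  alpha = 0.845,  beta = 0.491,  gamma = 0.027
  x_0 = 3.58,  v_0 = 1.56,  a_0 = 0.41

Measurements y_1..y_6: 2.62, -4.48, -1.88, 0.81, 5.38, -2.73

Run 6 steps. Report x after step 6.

step 1: x_pred=4.3760  r=-1.7560  x^+=2.8922  v^+=-0.0395  a^+=-0.0016
step 2: x_pred=2.8731  r=-7.3531  x^+=-3.3403  v^+=-7.5618  a^+=-1.7249
step 3: x_pred=-7.1686  r=5.2886  x^+=-2.6997  v^+=-2.9799  a^+=-0.4854
step 4: x_pred=-4.1860  r=4.9960  x^+=0.0356  v^+=1.8976  a^+=0.6855
step 5: x_pred=1.0254  r=4.3546  x^+=4.7050  v^+=6.6810  a^+=1.7061
step 6: x_pred=8.1085  r=-10.8385  x^+=-1.0500  v^+=-3.5869  a^+=-0.8341

x_post = -1.0500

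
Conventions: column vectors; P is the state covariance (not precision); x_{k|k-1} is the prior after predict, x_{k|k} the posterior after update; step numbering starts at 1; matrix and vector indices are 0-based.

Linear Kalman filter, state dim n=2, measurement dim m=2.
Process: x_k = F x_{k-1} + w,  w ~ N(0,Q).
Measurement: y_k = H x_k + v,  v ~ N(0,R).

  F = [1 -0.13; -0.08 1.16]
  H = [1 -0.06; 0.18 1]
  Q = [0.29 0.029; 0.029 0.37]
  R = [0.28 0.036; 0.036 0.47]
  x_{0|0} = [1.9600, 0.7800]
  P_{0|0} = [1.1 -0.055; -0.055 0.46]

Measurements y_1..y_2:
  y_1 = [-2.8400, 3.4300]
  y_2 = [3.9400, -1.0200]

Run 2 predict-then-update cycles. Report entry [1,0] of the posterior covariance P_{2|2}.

step 1: x^-=[1.8586, 0.7480]  P^-=[1.4121 -0.1927; -0.1927 1.0062]  S=[1.7188 0.0391; 0.0391 1.4526]  K=[0.8278 0.0200; -0.1626 0.6732]  nu=[-4.6537, 2.3475]  x^+=[-1.9469, 3.0850]  P^+=[0.2323 -0.0026; -0.0026 0.3110]
step 2: x^-=[-2.3479, 3.7343]  P^-=[0.5283 -0.0396; -0.0396 0.7905]  S=[0.8159 0.0445; 0.0445 1.2634]  K=[0.6493 0.0211; -0.1407 0.6250]  nu=[6.5120, -4.3317]  x^+=[1.7888, 0.1104]  P^+=[0.1826 0.0004; 0.0004 0.2886]

P_post[1,0] = 0.0004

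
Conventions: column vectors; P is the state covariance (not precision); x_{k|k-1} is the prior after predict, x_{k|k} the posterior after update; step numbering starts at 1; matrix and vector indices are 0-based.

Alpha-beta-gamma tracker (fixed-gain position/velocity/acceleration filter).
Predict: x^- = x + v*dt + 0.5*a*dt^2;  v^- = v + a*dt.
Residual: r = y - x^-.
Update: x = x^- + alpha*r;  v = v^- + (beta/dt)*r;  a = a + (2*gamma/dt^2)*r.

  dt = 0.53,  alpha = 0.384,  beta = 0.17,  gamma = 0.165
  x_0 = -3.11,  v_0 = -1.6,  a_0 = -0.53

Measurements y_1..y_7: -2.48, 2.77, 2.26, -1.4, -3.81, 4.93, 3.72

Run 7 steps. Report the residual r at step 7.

step 1: x_pred=-4.0324  r=1.5524  x^+=-3.4363  v^+=-1.3829  a^+=1.2938
step 2: x_pred=-3.9876  r=6.7576  x^+=-1.3927  v^+=1.4703  a^+=9.2325
step 3: x_pred=0.6833  r=1.5767  x^+=1.2888  v^+=6.8693  a^+=11.0848
step 4: x_pred=6.4863  r=-7.8863  x^+=3.4580  v^+=10.2146  a^+=1.8200
step 5: x_pred=9.1274  r=-12.9374  x^+=4.1594  v^+=7.0295  a^+=-13.3787
step 6: x_pred=6.0060  r=-1.0760  x^+=5.5928  v^+=-0.4063  a^+=-14.6428
step 7: x_pred=3.3209  r=0.3991  x^+=3.4741  v^+=-8.0390  a^+=-14.1739

resid = 0.3991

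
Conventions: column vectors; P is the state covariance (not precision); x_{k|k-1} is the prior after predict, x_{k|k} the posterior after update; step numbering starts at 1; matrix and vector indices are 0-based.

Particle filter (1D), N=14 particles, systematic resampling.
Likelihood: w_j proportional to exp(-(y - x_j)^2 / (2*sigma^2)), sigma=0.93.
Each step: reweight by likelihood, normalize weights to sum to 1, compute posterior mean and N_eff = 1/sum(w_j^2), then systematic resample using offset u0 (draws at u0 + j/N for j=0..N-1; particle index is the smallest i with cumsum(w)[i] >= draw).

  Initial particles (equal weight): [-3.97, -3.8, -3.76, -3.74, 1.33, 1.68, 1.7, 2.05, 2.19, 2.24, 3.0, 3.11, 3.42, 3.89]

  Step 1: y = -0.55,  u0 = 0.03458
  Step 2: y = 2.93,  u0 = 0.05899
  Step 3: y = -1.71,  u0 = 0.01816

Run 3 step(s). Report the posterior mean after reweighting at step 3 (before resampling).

step 1: w=[0.0039, 0.0076, 0.0088, 0.0095, 0.4411, 0.1920, 0.1823, 0.0683, 0.0444, 0.0378, 0.0023, 0.0015, 0.0004, 0.0000]  mean=1.4411  Neff=3.6630  idx=[4, 4, 4, 4, 4, 4, 4, 5, 5, 6, 6, 6, 7, 9]
step 2: w=[0.0450, 0.0450, 0.0450, 0.0450, 0.0450, 0.0450, 0.0450, 0.0802, 0.0802, 0.0825, 0.0825, 0.0825, 0.1265, 0.1503]  mean=1.7055  Neff=11.6188  idx=[1, 2, 4, 6, 7, 8, 9, 10, 10, 11, 12, 12, 13, 13]
step 3: w=[0.1748, 0.1748, 0.1748, 0.1748, 0.0476, 0.0476, 0.0440, 0.0440, 0.0440, 0.0440, 0.0103, 0.0103, 0.0044, 0.0044]  mean=1.4513  Neff=7.4188  idx=[0, 0, 0, 1, 1, 2, 2, 2, 3, 3, 4, 6, 7, 9]

post_mean = 1.4513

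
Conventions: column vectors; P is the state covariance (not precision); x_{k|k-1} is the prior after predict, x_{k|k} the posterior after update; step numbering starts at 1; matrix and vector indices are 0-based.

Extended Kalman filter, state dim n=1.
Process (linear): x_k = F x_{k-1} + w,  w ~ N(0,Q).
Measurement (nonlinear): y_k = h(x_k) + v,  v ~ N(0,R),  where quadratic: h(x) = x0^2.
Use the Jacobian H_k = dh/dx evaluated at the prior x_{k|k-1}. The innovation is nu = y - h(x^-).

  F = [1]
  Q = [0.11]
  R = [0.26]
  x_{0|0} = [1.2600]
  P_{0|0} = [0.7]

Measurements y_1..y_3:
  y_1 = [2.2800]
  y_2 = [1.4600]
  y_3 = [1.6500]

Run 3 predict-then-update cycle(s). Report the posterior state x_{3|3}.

step 1: x^-=[1.2600]  P^-=[0.8100]  H_jac=[2.5200]  S=[5.4038]  K=[0.3777]  nu=[0.6924]  x^+=[1.5215]  P^+=[0.0390]
step 2: x^-=[1.5215]  P^-=[0.1490]  H_jac=[3.0431]  S=[1.6395]  K=[0.2765]  nu=[-0.8551]  x^+=[1.2851]  P^+=[0.0236]
step 3: x^-=[1.2851]  P^-=[0.1336]  H_jac=[2.5702]  S=[1.1427]  K=[0.3005]  nu=[-0.0015]  x^+=[1.2847]  P^+=[0.0304]

x_post = [1.2847]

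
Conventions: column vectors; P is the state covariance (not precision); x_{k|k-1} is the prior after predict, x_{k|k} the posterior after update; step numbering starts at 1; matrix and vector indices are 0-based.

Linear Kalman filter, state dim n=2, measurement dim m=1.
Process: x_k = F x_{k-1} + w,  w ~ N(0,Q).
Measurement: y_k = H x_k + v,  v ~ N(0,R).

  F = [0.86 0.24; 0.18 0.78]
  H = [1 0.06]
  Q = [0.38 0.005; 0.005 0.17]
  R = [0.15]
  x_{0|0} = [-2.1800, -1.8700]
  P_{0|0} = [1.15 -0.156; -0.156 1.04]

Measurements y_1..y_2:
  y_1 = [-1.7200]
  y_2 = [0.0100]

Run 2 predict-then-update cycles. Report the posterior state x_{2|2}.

x_post = [-0.3561, -1.0763]

step 1: x^-=[-2.3236, -1.8510]  P^-=[1.2260 0.2663; 0.2663 0.7962]  S=[1.4109]  K=[0.8803; 0.2226]  nu=[0.7147]  x^+=[-1.6945, -1.6919]  P^+=[0.1327 -0.0102; -0.0102 0.7263]
step 2: x^-=[-1.8633, -1.6247]  P^-=[0.5157 0.1542; 0.1542 0.6133]  S=[0.6865]  K=[0.7648; 0.2783]  nu=[1.9708]  x^+=[-0.3561, -1.0763]  P^+=[0.1142 0.0081; 0.0081 0.5601]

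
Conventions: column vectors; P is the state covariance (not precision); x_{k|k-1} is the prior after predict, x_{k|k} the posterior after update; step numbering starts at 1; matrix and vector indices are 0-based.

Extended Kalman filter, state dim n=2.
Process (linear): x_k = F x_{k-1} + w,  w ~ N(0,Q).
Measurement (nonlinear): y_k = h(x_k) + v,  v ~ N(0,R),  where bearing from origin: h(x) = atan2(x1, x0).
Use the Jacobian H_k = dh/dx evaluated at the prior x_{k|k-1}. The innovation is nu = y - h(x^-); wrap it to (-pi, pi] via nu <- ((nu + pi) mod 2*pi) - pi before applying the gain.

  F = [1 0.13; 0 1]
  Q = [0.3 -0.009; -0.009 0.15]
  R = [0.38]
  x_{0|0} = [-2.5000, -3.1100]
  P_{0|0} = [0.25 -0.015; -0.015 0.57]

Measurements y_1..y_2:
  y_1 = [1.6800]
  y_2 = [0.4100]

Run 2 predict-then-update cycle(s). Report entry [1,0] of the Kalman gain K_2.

step 1: x^-=[-2.9043, -3.1100]  P^-=[0.5557 0.0501; 0.0501 0.7200]  H_jac=[0.1718 -0.1604]  S=[0.4122]  K=[0.2121; -0.2593]  nu=[-2.2812]  x^+=[-3.3881, -2.5184]  P^+=[0.5372 0.0728; 0.0728 0.6923]
step 2: x^-=[-3.7155, -2.5184]  P^-=[0.8678 0.1538; 0.1538 0.8423]  H_jac=[0.1250 -0.1844]  S=[0.4151]  K=[0.1930; -0.3279]  nu=[2.9559]  x^+=[-3.1450, -3.4876]  P^+=[0.8523 0.1800; 0.1800 0.7977]

K[1,0] = -0.3279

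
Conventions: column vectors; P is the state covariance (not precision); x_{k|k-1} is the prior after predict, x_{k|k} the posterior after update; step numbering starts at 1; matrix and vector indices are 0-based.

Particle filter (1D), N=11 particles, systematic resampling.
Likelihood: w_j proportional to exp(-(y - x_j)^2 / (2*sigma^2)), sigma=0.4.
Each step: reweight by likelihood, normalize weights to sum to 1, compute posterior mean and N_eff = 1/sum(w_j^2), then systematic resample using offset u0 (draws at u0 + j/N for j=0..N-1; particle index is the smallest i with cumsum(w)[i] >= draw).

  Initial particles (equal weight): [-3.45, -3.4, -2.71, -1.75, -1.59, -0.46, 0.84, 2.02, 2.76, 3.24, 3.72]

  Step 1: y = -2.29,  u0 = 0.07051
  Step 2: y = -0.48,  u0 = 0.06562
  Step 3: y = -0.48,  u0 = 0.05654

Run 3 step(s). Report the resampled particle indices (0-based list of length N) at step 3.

step 1: w=[0.0121, 0.0173, 0.4682, 0.3267, 0.1757, 0.0000, 0.0000, 0.0000, 0.0000, 0.0000, 0.0000]  mean=-2.2205  Neff=2.7993  idx=[2, 2, 2, 2, 2, 3, 3, 3, 3, 4, 4]
step 2: w=[0.0000, 0.0000, 0.0000, 0.0000, 0.0000, 0.0946, 0.0946, 0.0946, 0.0946, 0.3109, 0.3109]  mean=-1.6505  Neff=4.3661  idx=[5, 6, 7, 8, 9, 9, 9, 10, 10, 10, 10]
step 3: w=[0.0370, 0.0370, 0.0370, 0.0370, 0.1217, 0.1217, 0.1217, 0.1217, 0.1217, 0.1217, 0.1217]  mean=-1.6137  Neff=9.1608  idx=[1, 3, 4, 5, 6, 6, 7, 8, 9, 9, 10]

resampled_idx = [1, 3, 4, 5, 6, 6, 7, 8, 9, 9, 10]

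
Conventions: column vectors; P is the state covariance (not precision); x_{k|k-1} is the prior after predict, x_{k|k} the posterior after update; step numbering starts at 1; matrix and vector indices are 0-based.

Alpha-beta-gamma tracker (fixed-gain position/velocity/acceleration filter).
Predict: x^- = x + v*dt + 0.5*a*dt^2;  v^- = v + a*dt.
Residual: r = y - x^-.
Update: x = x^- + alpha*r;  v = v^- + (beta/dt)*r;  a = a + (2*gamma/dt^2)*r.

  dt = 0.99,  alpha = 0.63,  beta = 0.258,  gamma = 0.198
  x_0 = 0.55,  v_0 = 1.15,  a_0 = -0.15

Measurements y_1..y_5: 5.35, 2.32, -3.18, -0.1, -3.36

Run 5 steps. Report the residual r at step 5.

resid = 3.0016

step 1: x_pred=1.6150  r=3.7350  x^+=3.9680  v^+=1.9749  a^+=1.3591
step 2: x_pred=6.5892  r=-4.2692  x^+=3.8996  v^+=2.2078  a^+=-0.3658
step 3: x_pred=5.9060  r=-9.0860  x^+=0.1818  v^+=-0.5223  a^+=-4.0370
step 4: x_pred=-2.3135  r=2.2135  x^+=-0.9190  v^+=-3.9420  a^+=-3.1426
step 5: x_pred=-6.3616  r=3.0016  x^+=-4.4706  v^+=-6.2709  a^+=-1.9298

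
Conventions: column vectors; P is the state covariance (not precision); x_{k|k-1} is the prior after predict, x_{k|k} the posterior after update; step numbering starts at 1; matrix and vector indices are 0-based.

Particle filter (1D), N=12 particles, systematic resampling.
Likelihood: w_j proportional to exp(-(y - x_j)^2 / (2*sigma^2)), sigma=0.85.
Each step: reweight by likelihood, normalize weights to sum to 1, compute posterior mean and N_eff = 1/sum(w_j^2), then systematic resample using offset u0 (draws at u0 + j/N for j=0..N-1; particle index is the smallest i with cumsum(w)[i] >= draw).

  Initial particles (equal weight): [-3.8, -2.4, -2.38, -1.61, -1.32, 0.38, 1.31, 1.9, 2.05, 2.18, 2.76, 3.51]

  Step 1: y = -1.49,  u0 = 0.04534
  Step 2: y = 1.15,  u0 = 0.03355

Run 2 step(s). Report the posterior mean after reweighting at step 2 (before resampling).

post_mean = -1.4037

step 1: w=[0.0077, 0.1745, 0.1789, 0.3064, 0.3034, 0.0275, 0.0014, 0.0001, 0.0001, 0.0000, 0.0000, 0.0000]  mean=-1.7551  Neff=4.0125  idx=[1, 1, 2, 2, 3, 3, 3, 3, 4, 4, 4, 4]
step 2: w=[0.0020, 0.0020, 0.0023, 0.0023, 0.0643, 0.0643, 0.0643, 0.0643, 0.1836, 0.1836, 0.1836, 0.1836]  mean=-1.4037  Neff=6.6070  idx=[4, 5, 6, 8, 8, 9, 9, 9, 10, 10, 11, 11]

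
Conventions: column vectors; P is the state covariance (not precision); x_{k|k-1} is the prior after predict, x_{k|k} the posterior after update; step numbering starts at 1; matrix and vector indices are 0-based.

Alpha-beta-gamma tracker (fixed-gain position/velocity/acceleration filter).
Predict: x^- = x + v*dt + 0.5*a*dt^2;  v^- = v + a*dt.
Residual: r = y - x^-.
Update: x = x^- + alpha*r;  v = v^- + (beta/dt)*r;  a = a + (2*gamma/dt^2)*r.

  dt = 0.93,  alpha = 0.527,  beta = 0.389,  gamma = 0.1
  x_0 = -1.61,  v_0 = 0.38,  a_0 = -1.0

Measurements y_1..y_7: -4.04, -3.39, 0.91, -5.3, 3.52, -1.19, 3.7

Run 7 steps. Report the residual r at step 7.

resid = -0.0235

step 1: x_pred=-1.6891  r=-2.3510  x^+=-2.9280  v^+=-1.5334  a^+=-1.5436
step 2: x_pred=-5.0216  r=1.6316  x^+=-4.1617  v^+=-2.2865  a^+=-1.1664
step 3: x_pred=-6.7925  r=7.7025  x^+=-2.7333  v^+=-0.1494  a^+=0.6148
step 4: x_pred=-2.6064  r=-2.6936  x^+=-4.0259  v^+=-0.7043  a^+=-0.0081
step 5: x_pred=-4.6844  r=8.2044  x^+=-0.3607  v^+=2.7199  a^+=1.8891
step 6: x_pred=2.9858  r=-4.1758  x^+=0.7851  v^+=2.7301  a^+=0.9235
step 7: x_pred=3.7235  r=-0.0235  x^+=3.7111  v^+=3.5791  a^+=0.9181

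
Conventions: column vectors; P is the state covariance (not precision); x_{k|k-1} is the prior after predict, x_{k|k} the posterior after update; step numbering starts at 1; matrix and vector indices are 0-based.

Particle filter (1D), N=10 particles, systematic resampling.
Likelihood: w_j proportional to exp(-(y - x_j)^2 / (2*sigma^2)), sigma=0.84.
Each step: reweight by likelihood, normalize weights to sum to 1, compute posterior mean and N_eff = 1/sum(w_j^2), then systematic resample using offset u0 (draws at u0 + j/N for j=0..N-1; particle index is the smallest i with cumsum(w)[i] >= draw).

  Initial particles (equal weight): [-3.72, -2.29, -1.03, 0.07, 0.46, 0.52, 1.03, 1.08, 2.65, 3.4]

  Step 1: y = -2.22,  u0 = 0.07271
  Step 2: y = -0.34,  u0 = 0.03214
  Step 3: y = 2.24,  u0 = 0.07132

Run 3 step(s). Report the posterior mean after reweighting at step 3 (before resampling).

post_mean = -1.0303

step 1: w=[0.1267, 0.6218, 0.2288, 0.0152, 0.0038, 0.0031, 0.0004, 0.0003, 0.0000, 0.0000]  mean=-2.1259  Neff=2.1963  idx=[0, 1, 1, 1, 1, 1, 1, 2, 2, 2]
step 2: w=[0.0001, 0.0265, 0.0265, 0.0265, 0.0265, 0.0265, 0.0265, 0.2802, 0.2802, 0.2802]  mean=-1.2309  Neff=4.1701  idx=[2, 5, 7, 7, 7, 8, 8, 9, 9, 9]
step 3: w=[0.0001, 0.0001, 0.1250, 0.1250, 0.1250, 0.1250, 0.1250, 0.1250, 0.1250, 0.1250]  mean=-1.0303  Neff=8.0038  idx=[2, 3, 4, 4, 5, 6, 7, 8, 8, 9]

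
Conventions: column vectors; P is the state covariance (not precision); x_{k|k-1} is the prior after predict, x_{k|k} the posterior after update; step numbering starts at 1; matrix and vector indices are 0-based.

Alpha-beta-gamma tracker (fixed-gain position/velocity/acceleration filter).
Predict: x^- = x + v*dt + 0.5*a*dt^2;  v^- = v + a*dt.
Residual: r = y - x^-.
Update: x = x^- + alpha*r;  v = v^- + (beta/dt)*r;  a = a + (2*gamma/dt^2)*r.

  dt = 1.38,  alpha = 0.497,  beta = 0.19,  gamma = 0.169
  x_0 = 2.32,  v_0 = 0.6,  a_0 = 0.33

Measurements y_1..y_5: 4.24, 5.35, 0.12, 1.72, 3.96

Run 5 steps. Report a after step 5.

step 1: x_pred=3.4622  r=0.7778  x^+=3.8488  v^+=1.1625  a^+=0.4680
step 2: x_pred=5.8987  r=-0.5487  x^+=5.6260  v^+=1.7328  a^+=0.3707
step 3: x_pred=8.3702  r=-8.2502  x^+=4.2699  v^+=1.1084  a^+=-1.0936
step 4: x_pred=4.7582  r=-3.0382  x^+=3.2482  v^+=-0.8191  a^+=-1.6329
step 5: x_pred=0.5631  r=3.3969  x^+=2.2514  v^+=-2.6047  a^+=-1.0300

a_post = -1.0300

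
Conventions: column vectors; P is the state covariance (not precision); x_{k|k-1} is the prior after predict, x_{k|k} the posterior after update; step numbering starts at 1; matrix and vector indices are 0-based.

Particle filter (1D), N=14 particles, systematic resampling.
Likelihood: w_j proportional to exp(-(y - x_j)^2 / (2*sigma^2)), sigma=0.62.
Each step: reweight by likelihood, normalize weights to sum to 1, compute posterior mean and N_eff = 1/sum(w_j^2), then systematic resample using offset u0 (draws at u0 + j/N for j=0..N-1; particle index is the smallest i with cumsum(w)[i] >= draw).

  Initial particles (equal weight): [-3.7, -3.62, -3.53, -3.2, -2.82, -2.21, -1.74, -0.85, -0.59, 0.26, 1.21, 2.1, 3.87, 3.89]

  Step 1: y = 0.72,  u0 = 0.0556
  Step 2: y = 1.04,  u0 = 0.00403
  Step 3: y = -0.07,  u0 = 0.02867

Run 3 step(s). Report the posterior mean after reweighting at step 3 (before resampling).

post_mean = 0.4477

step 1: w=[0.0000, 0.0000, 0.0000, 0.0000, 0.0000, 0.0000, 0.0002, 0.0235, 0.0623, 0.4407, 0.4246, 0.0487, 0.0000, 0.0000]  mean=0.6736  Neff=2.6228  idx=[8, 9, 9, 9, 9, 9, 9, 10, 10, 10, 10, 10, 10, 11]
step 2: w=[0.0036, 0.0517, 0.0517, 0.0517, 0.0517, 0.0517, 0.0517, 0.1099, 0.1099, 0.1099, 0.1099, 0.1099, 0.1099, 0.0265]  mean=0.9322  Neff=11.2019  idx=[1, 2, 3, 5, 6, 7, 8, 8, 9, 10, 10, 11, 11, 12]
step 3: w=[0.1605, 0.1605, 0.1605, 0.1605, 0.1605, 0.0220, 0.0220, 0.0220, 0.0220, 0.0220, 0.0220, 0.0220, 0.0220, 0.0220]  mean=0.4477  Neff=7.5119  idx=[0, 0, 1, 1, 1, 2, 2, 3, 3, 4, 4, 5, 8, 12]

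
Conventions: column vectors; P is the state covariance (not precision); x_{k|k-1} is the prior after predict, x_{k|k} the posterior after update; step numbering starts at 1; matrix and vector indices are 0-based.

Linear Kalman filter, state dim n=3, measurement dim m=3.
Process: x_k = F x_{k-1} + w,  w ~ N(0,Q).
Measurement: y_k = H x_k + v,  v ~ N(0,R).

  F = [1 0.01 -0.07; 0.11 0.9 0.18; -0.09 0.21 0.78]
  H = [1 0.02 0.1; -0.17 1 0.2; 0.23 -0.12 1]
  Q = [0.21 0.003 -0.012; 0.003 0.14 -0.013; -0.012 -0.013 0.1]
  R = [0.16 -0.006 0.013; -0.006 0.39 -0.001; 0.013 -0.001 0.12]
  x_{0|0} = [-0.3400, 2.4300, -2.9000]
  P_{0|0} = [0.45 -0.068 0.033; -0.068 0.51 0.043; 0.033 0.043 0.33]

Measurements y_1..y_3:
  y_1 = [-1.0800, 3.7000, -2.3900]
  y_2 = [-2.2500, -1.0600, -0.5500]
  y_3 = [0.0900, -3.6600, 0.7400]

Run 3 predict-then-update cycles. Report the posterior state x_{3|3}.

step 1: x^-=[-0.1127, 1.6276, -1.7211]  P^-=[0.6556 -0.0053 -0.0580; -0.0053 0.5710 0.1633; -0.0580 0.1633 0.3389]  S=[0.8081 -0.0982 0.1389; -0.0982 1.0646 0.1379; 0.1389 0.1379 0.4362]  K=[0.8037 -0.0428 -0.0282; 0.0977 0.5768 0.0011; -0.1320 0.1229 0.7046]  nu=[-0.8277, 2.3975, -0.4477]  x^+=[-0.8679, 2.9290, -1.6326]  P^+=[0.1306 0.0052 -0.0223; 0.0052 0.2200 0.0260; -0.0223 0.0260 0.0910]
step 2: x^-=[-0.7244, 2.2468, -0.5802]  P^-=[0.3443 0.0174 -0.0449; 0.0174 0.3313 0.0575; -0.0449 0.0575 0.1776]  S=[0.4981 -0.0392 0.0617; -0.0392 0.7585 0.0473; 0.0617 0.0473 0.2851]  K=[0.6843 -0.0287 -0.0303; 0.0981 0.4544 -0.0205; -0.1159 0.0910 0.5723]  nu=[-1.5125, -3.3139, 0.4664]  x^+=[-1.6783, 0.5829, -0.4395]  P^+=[0.1111 0.0075 -0.0194; 0.0075 0.1744 0.0176; -0.0194 0.0176 0.0736]
step 3: x^-=[-1.6417, 0.2609, -0.0693]  P^-=[0.3243 0.0182 -0.0394; 0.0182 0.2914 0.0404; -0.0394 0.0404 0.1616]  S=[0.4790 -0.0370 0.0609; -0.0370 0.7099 0.0326; 0.0609 0.0326 0.2741]  K=[0.6707 -0.0271 -0.0256; 0.0959 0.4242 -0.0366; -0.1111 0.0807 0.5539]  nu=[1.7334, -4.1861, 1.2182]  x^+=[-0.3970, -1.3931, 0.0749]  P^+=[0.1088 0.0076 -0.0184; 0.0076 0.1633 0.0143; -0.0184 0.0143 0.0709]

x_post = [-0.3970, -1.3931, 0.0749]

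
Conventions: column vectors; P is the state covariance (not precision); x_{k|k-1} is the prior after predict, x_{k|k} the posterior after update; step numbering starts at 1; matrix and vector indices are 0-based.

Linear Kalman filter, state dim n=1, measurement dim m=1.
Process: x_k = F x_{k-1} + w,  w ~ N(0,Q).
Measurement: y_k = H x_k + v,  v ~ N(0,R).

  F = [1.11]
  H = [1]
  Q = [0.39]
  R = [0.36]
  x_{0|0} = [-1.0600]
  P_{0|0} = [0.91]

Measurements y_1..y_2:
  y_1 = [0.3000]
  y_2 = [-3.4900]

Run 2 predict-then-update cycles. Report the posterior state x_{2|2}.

step 1: x^-=[-1.1766]  P^-=[1.5112]  S=[1.8712]  K=[0.8076]  nu=[1.4766]  x^+=[0.0159]  P^+=[0.2907]
step 2: x^-=[0.0177]  P^-=[0.7482]  S=[1.1082]  K=[0.6752]  nu=[-3.5077]  x^+=[-2.3506]  P^+=[0.2431]

x_post = [-2.3506]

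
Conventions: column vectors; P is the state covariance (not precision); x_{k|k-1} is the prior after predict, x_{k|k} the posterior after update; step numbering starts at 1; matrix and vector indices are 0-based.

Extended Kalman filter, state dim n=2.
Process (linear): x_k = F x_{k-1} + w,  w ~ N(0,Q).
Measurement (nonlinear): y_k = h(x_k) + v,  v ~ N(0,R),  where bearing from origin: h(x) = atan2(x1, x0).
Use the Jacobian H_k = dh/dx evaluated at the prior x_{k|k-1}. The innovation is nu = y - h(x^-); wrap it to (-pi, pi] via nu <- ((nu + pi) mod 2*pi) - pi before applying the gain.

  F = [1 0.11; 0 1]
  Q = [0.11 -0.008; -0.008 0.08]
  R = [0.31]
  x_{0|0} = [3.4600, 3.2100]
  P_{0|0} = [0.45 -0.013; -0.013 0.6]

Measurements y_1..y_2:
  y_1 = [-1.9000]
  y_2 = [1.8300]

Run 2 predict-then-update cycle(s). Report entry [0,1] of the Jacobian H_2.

H_jac[0,1] = 0.1697

step 1: x^-=[3.8131, 3.2100]  P^-=[0.5644 0.0450; 0.0450 0.6800]  H_jac=[-0.1292 0.1535]  S=[0.3337]  K=[-0.1979; 0.2954]  nu=[-2.5997]  x^+=[4.3275, 2.4421]  P^+=[0.5513 0.0645; 0.0645 0.6509]
step 2: x^-=[4.5961, 2.4421]  P^-=[0.6834 0.1281; 0.1281 0.7309]  H_jac=[-0.0902 0.1697]  S=[0.3327]  K=[-0.1199; 0.3381]  nu=[1.3416]  x^+=[4.4353, 2.8956]  P^+=[0.6786 0.1416; 0.1416 0.6929]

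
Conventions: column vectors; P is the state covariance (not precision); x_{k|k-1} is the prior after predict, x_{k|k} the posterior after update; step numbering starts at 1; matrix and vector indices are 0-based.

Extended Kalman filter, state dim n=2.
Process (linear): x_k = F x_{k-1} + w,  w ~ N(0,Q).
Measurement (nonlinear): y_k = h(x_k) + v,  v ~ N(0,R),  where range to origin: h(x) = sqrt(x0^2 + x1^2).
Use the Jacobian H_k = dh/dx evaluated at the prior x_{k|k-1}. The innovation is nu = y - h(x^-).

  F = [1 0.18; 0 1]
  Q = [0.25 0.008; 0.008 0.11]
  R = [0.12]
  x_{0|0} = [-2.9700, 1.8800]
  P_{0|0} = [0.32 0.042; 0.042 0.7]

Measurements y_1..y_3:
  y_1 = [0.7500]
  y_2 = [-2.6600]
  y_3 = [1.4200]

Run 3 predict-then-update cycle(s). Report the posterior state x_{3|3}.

step 1: x^-=[-2.6316, 1.8800]  P^-=[0.6078 0.1760; 0.1760 0.8100]  H_jac=[-0.8137 0.5813]  S=[0.6296]  K=[-0.6230; 0.5204]  nu=[-2.4841]  x^+=[-1.0840, 0.5873]  P^+=[0.3634 0.3801; 0.3801 0.6395]
step 2: x^-=[-0.9783, 0.5873]  P^-=[0.7710 0.5032; 0.5032 0.7495]  H_jac=[-0.8574 0.5147]  S=[0.4411]  K=[-0.9112; -0.1035]  nu=[-3.8010]  x^+=[2.4854, 0.9807]  P^+=[0.4047 0.4616; 0.4616 0.7448]
step 3: x^-=[2.6619, 0.9807]  P^-=[0.8450 0.6037; 0.6037 0.8548]  H_jac=[0.9383 0.3457]  S=[1.3578]  K=[0.7376; 0.6348]  nu=[-1.4168]  x^+=[1.6168, 0.0813]  P^+=[0.1062 -0.0321; -0.0321 0.3076]

x_post = [1.6168, 0.0813]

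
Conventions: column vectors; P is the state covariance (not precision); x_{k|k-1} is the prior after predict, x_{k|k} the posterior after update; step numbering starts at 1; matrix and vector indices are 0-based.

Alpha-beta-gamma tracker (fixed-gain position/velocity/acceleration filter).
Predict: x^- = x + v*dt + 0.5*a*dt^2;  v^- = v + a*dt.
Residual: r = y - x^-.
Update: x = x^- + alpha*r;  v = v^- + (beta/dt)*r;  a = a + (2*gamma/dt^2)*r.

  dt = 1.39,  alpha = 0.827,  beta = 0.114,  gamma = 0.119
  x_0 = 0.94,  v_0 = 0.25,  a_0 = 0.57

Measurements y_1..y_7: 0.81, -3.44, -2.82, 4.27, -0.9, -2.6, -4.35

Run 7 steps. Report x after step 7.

step 1: x_pred=1.8381  r=-1.0281  x^+=0.9879  v^+=0.9580  a^+=0.4434
step 2: x_pred=2.7478  r=-6.1878  x^+=-2.3695  v^+=1.0667  a^+=-0.3189
step 3: x_pred=-1.1948  r=-1.6252  x^+=-2.5388  v^+=0.4902  a^+=-0.5191
step 4: x_pred=-2.3589  r=6.6289  x^+=3.1232  v^+=0.3124  a^+=0.2975
step 5: x_pred=3.8448  r=-4.7448  x^+=-0.0791  v^+=0.3368  a^+=-0.2870
step 6: x_pred=0.1117  r=-2.7117  x^+=-2.1309  v^+=-0.2846  a^+=-0.6210
step 7: x_pred=-3.1263  r=-1.2237  x^+=-4.1383  v^+=-1.2481  a^+=-0.7718

x_post = -4.1383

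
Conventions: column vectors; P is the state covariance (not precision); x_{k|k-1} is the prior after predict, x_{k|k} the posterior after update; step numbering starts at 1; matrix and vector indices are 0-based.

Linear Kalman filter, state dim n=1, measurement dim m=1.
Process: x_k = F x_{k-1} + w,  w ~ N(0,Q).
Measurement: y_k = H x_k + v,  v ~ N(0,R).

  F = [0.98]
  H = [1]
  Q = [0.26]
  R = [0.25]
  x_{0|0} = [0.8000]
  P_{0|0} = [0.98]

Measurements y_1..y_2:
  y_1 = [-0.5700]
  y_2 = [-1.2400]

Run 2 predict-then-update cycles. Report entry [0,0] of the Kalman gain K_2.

K[0,0] = 0.6473

step 1: x^-=[0.7840]  P^-=[1.2012]  S=[1.4512]  K=[0.8277]  nu=[-1.3540]  x^+=[-0.3367]  P^+=[0.2069]
step 2: x^-=[-0.3300]  P^-=[0.4587]  S=[0.7087]  K=[0.6473]  nu=[-0.9100]  x^+=[-0.9190]  P^+=[0.1618]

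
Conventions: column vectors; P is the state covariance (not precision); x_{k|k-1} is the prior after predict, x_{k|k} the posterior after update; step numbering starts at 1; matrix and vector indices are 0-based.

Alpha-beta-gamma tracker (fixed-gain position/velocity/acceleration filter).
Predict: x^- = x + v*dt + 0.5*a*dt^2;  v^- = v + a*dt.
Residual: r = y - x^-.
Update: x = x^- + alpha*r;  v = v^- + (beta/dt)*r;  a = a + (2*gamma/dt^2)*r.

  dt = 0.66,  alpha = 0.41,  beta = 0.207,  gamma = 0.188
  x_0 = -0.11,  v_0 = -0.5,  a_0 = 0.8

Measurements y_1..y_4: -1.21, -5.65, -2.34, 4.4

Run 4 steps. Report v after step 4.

v_post = -1.5421

step 1: x_pred=-0.2658  r=-0.9442  x^+=-0.6529  v^+=-0.2681  a^+=-0.0150
step 2: x_pred=-0.8332  r=-4.8168  x^+=-2.8081  v^+=-1.7888  a^+=-4.1728
step 3: x_pred=-4.8975  r=2.5575  x^+=-3.8489  v^+=-3.7408  a^+=-1.9652
step 4: x_pred=-6.7459  r=11.1459  x^+=-2.1761  v^+=-1.5421  a^+=7.6556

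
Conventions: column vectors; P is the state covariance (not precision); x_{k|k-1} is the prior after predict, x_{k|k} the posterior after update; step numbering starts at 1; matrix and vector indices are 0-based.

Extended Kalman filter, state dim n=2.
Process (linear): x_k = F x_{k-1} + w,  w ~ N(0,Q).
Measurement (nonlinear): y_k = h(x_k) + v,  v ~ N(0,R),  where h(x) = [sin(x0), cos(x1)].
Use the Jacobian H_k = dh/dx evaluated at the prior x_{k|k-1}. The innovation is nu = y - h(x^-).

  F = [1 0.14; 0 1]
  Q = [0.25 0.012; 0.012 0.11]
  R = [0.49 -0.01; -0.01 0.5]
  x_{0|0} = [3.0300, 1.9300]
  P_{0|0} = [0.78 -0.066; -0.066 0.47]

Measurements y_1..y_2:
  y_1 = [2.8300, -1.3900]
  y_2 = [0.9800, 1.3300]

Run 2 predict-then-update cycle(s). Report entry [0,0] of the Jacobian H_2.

step 1: x^-=[3.3002, 1.9300]  P^-=[1.0207 0.0118; 0.0118 0.5800]  H_jac=[-0.9874 0.0000; 0.0000 -0.9362]  S=[1.4853 0.0009; 0.0009 1.0083]  K=[-0.6786 -0.0103; -0.0075 -0.5385]  nu=[2.9879, -1.0385]  x^+=[1.2833, 2.4668]  P^+=[0.3366 -0.0017; -0.0017 0.2875]
step 2: x^-=[1.6287, 2.4668]  P^-=[0.5918 0.0505; 0.0505 0.3975]  H_jac=[-0.0578 0.0000; 0.0000 -0.6248]  S=[0.4920 -0.0082; -0.0082 0.6552]  K=[-0.0704 -0.0491; -0.0122 -0.3792]  nu=[-0.0183, 2.1108]  x^+=[1.5264, 1.6665]  P^+=[0.5878 0.0381; 0.0381 0.3033]

H_jac[0,0] = -0.0578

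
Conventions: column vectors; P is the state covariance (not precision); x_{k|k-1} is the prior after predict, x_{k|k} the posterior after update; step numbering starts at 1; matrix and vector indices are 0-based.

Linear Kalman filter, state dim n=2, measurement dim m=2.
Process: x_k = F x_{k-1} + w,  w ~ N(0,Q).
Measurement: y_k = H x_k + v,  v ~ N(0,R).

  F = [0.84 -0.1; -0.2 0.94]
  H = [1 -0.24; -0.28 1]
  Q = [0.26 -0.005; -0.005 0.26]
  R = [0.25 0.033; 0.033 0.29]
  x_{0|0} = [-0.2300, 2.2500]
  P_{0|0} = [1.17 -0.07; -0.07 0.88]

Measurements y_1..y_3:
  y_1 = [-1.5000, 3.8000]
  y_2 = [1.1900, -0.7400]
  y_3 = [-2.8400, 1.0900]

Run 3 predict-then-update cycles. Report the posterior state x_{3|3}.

step 1: x^-=[-0.4182, 2.1610]  P^-=[1.1061 -0.3410; -0.3410 1.1107]  S=[1.5837 -0.9071; -0.9071 1.6783]  K=[0.7648 0.0257; 0.0406 0.7406]  nu=[-0.5632, 1.5219]  x^+=[-0.8098, 3.2653]  P^+=[0.2143 0.0927; 0.0927 0.2421]
step 2: x^-=[-1.0068, 3.2313]  P^-=[0.3981 0.0113; 0.0113 0.4476]  S=[0.6684 -0.1738; -0.1738 0.7625]  K=[0.5924 0.0037; 0.0082 0.5848]  nu=[2.9723, -4.2532]  x^+=[0.7384, 0.7687]  P^+=[0.1642 0.0666; 0.0666 0.1885]
step 3: x^-=[0.5434, 0.5749]  P^-=[0.3666 0.0036; 0.0036 0.4081]  S=[0.6383 -0.1637; -0.1637 0.7248]  K=[0.5709 -0.0077; -0.0039 0.5607]  nu=[-3.2454, 0.6673]  x^+=[-1.3146, 0.9619]  P^+=[0.1570 0.0606; 0.0606 0.1794]

x_post = [-1.3146, 0.9619]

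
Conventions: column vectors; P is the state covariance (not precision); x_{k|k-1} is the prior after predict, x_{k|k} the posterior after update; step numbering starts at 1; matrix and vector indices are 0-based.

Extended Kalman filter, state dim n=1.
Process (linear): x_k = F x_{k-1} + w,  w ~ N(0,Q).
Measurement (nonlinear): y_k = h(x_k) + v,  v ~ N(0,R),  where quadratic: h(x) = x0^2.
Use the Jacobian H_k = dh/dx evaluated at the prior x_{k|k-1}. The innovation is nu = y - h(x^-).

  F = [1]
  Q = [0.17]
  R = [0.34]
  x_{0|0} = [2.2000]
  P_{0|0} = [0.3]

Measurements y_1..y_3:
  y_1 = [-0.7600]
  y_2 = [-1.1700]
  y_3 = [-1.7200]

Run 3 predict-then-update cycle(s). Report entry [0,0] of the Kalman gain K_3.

K[0,0] = 0.2801

step 1: x^-=[2.2000]  P^-=[0.4700]  H_jac=[4.4000]  S=[9.4392]  K=[0.2191]  nu=[-5.6000]  x^+=[0.9731]  P^+=[0.0169]
step 2: x^-=[0.9731]  P^-=[0.1869]  H_jac=[1.9462]  S=[1.0481]  K=[0.3471]  nu=[-2.1170]  x^+=[0.2383]  P^+=[0.0606]
step 3: x^-=[0.2383]  P^-=[0.2306]  H_jac=[0.4765]  S=[0.3924]  K=[0.2801]  nu=[-1.7768]  x^+=[-0.2594]  P^+=[0.1999]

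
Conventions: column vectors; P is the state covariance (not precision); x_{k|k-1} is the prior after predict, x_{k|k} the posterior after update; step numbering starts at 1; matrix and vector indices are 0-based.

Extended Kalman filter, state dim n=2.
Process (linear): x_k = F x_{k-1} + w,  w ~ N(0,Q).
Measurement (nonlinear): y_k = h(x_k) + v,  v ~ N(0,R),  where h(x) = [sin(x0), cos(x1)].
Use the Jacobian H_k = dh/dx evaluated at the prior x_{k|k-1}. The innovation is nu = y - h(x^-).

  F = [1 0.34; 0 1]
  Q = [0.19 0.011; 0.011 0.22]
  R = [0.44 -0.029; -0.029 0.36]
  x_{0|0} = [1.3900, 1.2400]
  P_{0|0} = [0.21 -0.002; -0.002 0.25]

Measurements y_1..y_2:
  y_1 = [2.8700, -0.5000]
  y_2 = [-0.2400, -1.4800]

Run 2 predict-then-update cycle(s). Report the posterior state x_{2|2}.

step 1: x^-=[1.8116, 1.2400]  P^-=[0.4275 0.0940; 0.0940 0.4700]  H_jac=[-0.2385 0.0000; 0.0000 -0.9458]  S=[0.4643 -0.0078; -0.0078 0.7804]  K=[-0.2215 -0.1161; -0.0579 -0.5702]  nu=[1.8989, -0.8248]  x^+=[1.4867, 1.6004]  P^+=[0.3946 0.0374; 0.0374 0.2153]
step 2: x^-=[2.0308, 1.6004]  P^-=[0.6349 0.1216; 0.1216 0.4353]  H_jac=[-0.4440 0.0000; 0.0000 -0.9996]  S=[0.5652 0.0250; 0.0250 0.7949]  K=[-0.4927 -0.1374; -0.0714 -0.5451]  nu=[-1.1360, -1.4504]  x^+=[2.7899, 2.4722]  P^+=[0.4793 0.0352; 0.0352 0.1942]

x_post = [2.7899, 2.4722]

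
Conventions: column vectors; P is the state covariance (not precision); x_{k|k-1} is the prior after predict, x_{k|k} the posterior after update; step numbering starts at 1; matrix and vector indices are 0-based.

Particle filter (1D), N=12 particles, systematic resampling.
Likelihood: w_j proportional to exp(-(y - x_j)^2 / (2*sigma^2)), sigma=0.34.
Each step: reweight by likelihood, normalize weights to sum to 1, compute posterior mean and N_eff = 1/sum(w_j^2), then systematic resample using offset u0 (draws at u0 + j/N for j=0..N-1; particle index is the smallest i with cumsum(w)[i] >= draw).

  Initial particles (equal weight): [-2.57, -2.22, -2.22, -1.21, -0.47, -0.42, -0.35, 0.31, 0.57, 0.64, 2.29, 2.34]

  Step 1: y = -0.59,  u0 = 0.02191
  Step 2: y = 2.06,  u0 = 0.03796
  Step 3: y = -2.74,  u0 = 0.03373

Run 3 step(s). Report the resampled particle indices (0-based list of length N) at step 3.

step 1: w=[0.0000, 0.0000, 0.0000, 0.0671, 0.3325, 0.3123, 0.2758, 0.0106, 0.0011, 0.0005, 0.0000, 0.0000]  mean=-0.4610  Neff=3.4624  idx=[3, 4, 4, 4, 4, 5, 5, 5, 5, 6, 6, 6]
step 2: w=[0.0000, 0.0183, 0.0183, 0.0183, 0.0183, 0.0539, 0.0539, 0.0539, 0.0539, 0.2371, 0.2371, 0.2371]  mean=-0.3739  Neff=5.5070  idx=[3, 5, 7, 8, 9, 9, 10, 10, 10, 11, 11, 11]
step 3: w=[0.3541, 0.1312, 0.1312, 0.1312, 0.0315, 0.0315, 0.0315, 0.0315, 0.0315, 0.0315, 0.0315, 0.0315]  mean=-0.4200  Neff=5.4055  idx=[0, 0, 0, 0, 1, 1, 2, 3, 3, 5, 7, 10]

resampled_idx = [0, 0, 0, 0, 1, 1, 2, 3, 3, 5, 7, 10]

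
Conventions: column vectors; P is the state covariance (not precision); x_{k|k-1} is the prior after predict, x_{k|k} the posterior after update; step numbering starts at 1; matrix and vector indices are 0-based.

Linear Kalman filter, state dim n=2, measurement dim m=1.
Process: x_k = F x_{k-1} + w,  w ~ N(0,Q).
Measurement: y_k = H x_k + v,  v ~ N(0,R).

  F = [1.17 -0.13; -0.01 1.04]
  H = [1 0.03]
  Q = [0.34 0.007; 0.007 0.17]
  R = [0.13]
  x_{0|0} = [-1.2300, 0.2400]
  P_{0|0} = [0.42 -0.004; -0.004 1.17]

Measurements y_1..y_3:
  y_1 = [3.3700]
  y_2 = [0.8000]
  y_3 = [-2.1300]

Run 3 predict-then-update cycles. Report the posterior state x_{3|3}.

x_post = [-1.4779, 1.9279]

step 1: x^-=[-1.4703, 0.2619]  P^-=[0.9359 -0.1610; -0.1610 1.4356]  S=[1.0576]  K=[0.8804; -0.1115]  nu=[4.8324]  x^+=[2.7843, -0.2768]  P^+=[0.1162 -0.0572; -0.0572 1.4225]
step 2: x^-=[3.2936, -0.3158]  P^-=[0.5405 -0.2563; -0.2563 1.7097]  S=[0.6566]  K=[0.8114; -0.3122]  nu=[-2.4841]  x^+=[1.2780, 0.4599]  P^+=[0.1082 -0.0900; -0.0900 1.6457]
step 3: x^-=[1.4355, 0.4655]  P^-=[0.5433 -0.3263; -0.3263 1.9519]  S=[0.6554]  K=[0.8139; -0.4086]  nu=[-3.5795]  x^+=[-1.4779, 1.9279]  P^+=[0.1091 -0.1084; -0.1084 1.8425]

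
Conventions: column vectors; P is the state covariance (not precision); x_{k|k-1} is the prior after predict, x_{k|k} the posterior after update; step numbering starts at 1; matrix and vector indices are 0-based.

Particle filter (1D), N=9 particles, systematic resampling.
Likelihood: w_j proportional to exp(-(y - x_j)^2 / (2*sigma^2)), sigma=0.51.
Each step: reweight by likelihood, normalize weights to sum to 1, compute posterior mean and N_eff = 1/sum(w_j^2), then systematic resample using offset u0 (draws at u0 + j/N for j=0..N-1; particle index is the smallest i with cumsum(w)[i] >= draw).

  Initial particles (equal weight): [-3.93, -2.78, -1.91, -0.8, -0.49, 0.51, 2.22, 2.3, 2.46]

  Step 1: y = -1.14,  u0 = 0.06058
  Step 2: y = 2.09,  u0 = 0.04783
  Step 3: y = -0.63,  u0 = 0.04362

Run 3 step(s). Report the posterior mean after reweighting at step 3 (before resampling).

step 1: w=[0.0000, 0.0036, 0.2030, 0.5082, 0.2817, 0.0034, 0.0000, 0.0000, 0.0000]  mean=-0.9407  Neff=2.6391  idx=[2, 2, 3, 3, 3, 3, 4, 4, 4]
step 2: w=[0.0000, 0.0000, 0.0122, 0.0122, 0.0122, 0.0122, 0.3171, 0.3171, 0.3171]  mean=-0.5051  Neff=3.3086  idx=[5, 6, 6, 7, 7, 7, 8, 8, 8]
step 3: w=[0.1094, 0.1113, 0.1113, 0.1113, 0.1113, 0.1113, 0.1113, 0.1113, 0.1113]  mean=-0.5239  Neff=8.9997  idx=[0, 1, 2, 3, 4, 5, 6, 7, 8]

post_mean = -0.5239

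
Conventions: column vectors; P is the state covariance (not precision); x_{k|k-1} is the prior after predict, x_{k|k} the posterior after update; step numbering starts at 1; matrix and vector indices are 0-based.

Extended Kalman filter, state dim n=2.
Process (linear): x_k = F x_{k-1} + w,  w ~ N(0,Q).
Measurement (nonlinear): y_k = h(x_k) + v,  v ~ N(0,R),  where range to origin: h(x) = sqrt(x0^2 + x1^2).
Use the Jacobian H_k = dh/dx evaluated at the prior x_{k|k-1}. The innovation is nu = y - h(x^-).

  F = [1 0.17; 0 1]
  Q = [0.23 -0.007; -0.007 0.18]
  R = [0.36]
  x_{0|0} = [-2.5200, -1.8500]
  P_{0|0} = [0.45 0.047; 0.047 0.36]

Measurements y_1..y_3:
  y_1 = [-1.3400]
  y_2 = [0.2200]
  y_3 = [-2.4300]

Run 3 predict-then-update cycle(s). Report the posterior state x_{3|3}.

step 1: x^-=[-2.8345, -1.8500]  P^-=[0.7064 0.1012; 0.1012 0.5400]  H_jac=[-0.8374 -0.5466]  S=[1.1093]  K=[-0.5831; -0.3425]  nu=[-4.7248]  x^+=[-0.0794, -0.2320]  P^+=[0.3292 -0.1203; -0.1203 0.4099]
step 2: x^-=[-0.1189, -0.2320]  P^-=[0.5301 -0.0576; -0.0576 0.5899]  H_jac=[-0.4560 -0.8900]  S=[0.8907]  K=[-0.2138; -0.5599]  nu=[-0.0407]  x^+=[-0.1102, -0.2092]  P^+=[0.4894 -0.1643; -0.1643 0.3107]
step 3: x^-=[-0.1457, -0.2092]  P^-=[0.6725 -0.1185; -0.1185 0.4907]  H_jac=[-0.5716 -0.8205]  S=[0.7990]  K=[-0.3595; -0.4192]  nu=[-2.6850]  x^+=[0.8195, 0.9162]  P^+=[0.5693 -0.2389; -0.2389 0.3503]

x_post = [0.8195, 0.9162]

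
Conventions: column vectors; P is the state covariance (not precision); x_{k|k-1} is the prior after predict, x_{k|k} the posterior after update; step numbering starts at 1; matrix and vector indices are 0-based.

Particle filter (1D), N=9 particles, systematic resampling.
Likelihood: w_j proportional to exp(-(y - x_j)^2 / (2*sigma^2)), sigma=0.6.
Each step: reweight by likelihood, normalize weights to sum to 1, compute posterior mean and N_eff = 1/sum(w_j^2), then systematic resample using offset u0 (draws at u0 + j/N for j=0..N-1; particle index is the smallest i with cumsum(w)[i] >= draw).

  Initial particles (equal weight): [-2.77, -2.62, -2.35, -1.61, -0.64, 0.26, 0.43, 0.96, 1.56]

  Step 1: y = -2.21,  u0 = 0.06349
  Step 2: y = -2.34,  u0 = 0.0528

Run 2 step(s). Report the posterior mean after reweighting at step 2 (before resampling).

post_mean = -2.4087

step 1: w=[0.2120, 0.2595, 0.3189, 0.1988, 0.0107, 0.0001, 0.0000, 0.0000, 0.0000]  mean=-2.3435  Neff=3.9427  idx=[0, 0, 1, 1, 2, 2, 2, 3, 3]
step 2: w=[0.1060, 0.1060, 0.1229, 0.1229, 0.1371, 0.1371, 0.1371, 0.0654, 0.0654]  mean=-2.4087  Neff=8.5002  idx=[0, 1, 2, 3, 4, 5, 5, 6, 8]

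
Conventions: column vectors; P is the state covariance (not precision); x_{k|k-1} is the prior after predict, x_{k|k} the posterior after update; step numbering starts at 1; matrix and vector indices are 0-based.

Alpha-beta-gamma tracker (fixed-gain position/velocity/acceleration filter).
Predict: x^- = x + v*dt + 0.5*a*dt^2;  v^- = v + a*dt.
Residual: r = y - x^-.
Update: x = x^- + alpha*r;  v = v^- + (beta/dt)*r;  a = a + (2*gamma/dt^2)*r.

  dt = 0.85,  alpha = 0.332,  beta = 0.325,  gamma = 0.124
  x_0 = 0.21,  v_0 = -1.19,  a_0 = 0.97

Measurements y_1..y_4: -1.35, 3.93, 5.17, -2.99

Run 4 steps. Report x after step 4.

x_post = 4.8782

step 1: x_pred=-0.4511  r=-0.8989  x^+=-0.7495  v^+=-0.7092  a^+=0.6614
step 2: x_pred=-1.1134  r=5.0434  x^+=0.5610  v^+=1.7814  a^+=2.3926
step 3: x_pred=2.9395  r=2.2305  x^+=3.6800  v^+=4.6679  a^+=3.1582
step 4: x_pred=8.7887  r=-11.7787  x^+=4.8782  v^+=2.8488  a^+=-0.8848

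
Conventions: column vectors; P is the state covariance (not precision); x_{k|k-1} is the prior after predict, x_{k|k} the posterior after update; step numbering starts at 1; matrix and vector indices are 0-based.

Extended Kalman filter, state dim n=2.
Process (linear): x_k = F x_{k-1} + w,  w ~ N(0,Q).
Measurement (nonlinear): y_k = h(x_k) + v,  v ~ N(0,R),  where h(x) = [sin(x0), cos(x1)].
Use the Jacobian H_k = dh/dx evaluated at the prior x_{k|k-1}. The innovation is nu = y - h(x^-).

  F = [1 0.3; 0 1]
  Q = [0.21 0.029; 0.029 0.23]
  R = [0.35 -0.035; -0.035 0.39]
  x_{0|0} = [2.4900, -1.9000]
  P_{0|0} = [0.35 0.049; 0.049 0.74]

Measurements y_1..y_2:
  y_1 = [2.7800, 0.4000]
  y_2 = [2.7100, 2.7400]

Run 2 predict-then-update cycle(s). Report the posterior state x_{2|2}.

x_post = [2.5810, 0.2765]

step 1: x^-=[1.9200, -1.9000]  P^-=[0.6560 0.3000; 0.3000 0.9700]  H_jac=[-0.3421 0.0000; 0.0000 0.9463]  S=[0.4268 -0.1321; -0.1321 1.2586]  K=[-0.4714 0.1761; -0.0152 0.7277]  nu=[1.8404, 0.7233]  x^+=[1.1798, -1.4017]  P^+=[0.5002 0.0900; 0.0900 0.3005]
step 2: x^-=[0.7593, -1.4017]  P^-=[0.7913 0.2091; 0.2091 0.5305]  H_jac=[0.7253 0.0000; 0.0000 0.9857]  S=[0.7662 0.1145; 0.1145 0.9054]  K=[0.7287 0.1355; 0.1138 0.5631]  nu=[2.0216, 2.5717]  x^+=[2.5810, 0.2765]  P^+=[0.3451 0.0277; 0.0277 0.2188]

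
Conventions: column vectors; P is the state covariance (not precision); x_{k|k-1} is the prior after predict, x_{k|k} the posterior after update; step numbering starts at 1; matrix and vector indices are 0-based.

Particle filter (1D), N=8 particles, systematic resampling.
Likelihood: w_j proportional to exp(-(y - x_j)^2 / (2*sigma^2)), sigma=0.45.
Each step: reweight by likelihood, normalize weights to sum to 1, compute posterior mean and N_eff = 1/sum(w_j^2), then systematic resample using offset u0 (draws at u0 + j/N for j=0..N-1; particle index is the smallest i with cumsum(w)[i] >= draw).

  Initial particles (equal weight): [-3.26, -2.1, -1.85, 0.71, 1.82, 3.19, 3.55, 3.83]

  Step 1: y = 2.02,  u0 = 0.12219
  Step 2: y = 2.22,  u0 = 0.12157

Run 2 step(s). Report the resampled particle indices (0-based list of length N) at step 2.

step 1: w=[0.0000, 0.0000, 0.0000, 0.0151, 0.9458, 0.0355, 0.0032, 0.0003]  mean=1.8582  Neff=1.1160  idx=[4, 4, 4, 4, 4, 4, 4, 6]
step 2: w=[0.1425, 0.1425, 0.1425, 0.1425, 0.1425, 0.1425, 0.1425, 0.0027]  mean=1.8246  Neff=7.0373  idx=[0, 1, 2, 3, 4, 5, 6, 6]

resampled_idx = [0, 1, 2, 3, 4, 5, 6, 6]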